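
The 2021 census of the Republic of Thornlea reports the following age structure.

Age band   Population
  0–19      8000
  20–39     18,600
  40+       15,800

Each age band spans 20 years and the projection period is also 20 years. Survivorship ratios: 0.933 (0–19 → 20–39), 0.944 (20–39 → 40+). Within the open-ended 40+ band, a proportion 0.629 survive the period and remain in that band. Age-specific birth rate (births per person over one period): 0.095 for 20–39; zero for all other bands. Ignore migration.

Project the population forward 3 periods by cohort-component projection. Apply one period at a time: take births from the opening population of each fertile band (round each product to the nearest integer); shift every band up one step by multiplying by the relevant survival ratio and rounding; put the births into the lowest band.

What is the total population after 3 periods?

Call the groups 1 to 3, youngest first.
After projecting period 1:
Births: 18600 * 0.095 = 1767
Group 2: 8000 * 0.933 = 7464
Group 3: 18600 * 0.944 + 15800 * 0.629 = 17558 + 9938 = 27496
→ [1767, 7464, 27496]
After projecting period 2:
Births: 7464 * 0.095 = 709
Group 2: 1767 * 0.933 = 1649
Group 3: 7464 * 0.944 + 27496 * 0.629 = 7046 + 17295 = 24341
→ [709, 1649, 24341]
After projecting period 3:
Births: 1649 * 0.095 = 157
Group 2: 709 * 0.933 = 661
Group 3: 1649 * 0.944 + 24341 * 0.629 = 1557 + 15310 = 16867
→ [157, 661, 16867]
Total after period 3: 157 + 661 + 16867 = 17685

17685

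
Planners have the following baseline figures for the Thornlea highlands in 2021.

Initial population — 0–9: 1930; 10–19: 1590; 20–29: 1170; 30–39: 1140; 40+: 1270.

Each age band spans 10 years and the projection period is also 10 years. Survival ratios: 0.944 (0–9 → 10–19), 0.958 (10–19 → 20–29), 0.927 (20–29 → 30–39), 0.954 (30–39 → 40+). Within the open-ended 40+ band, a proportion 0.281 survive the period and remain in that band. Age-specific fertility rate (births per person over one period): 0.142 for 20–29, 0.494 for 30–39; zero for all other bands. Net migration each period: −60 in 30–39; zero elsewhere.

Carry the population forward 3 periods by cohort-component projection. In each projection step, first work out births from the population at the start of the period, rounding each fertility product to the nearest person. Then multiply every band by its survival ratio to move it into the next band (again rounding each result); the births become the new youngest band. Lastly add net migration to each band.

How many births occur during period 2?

— Period 1 —
Births: 1170 × 0.142 = 166 ; 1140 × 0.494 = 563 — total 729
10–19: 1930 × 0.944 = 1822
20–29: 1590 × 0.958 = 1523
30–39: 1170 × 0.927 = 1085
40+: 1140 × 0.954 + 1270 × 0.281 = 1088 + 357 = 1445
Net migration: 30–39 − 60 → 1025
Giving 729 / 1822 / 1523 / 1025 / 1445.
— Period 2 —
Births: 1523 × 0.142 = 216 ; 1025 × 0.494 = 506 — total 722
10–19: 729 × 0.944 = 688
20–29: 1822 × 0.958 = 1745
30–39: 1523 × 0.927 = 1412
40+: 1025 × 0.954 + 1445 × 0.281 = 978 + 406 = 1384
Net migration: 30–39 − 60 → 1352
Giving 722 / 688 / 1745 / 1352 / 1384.

722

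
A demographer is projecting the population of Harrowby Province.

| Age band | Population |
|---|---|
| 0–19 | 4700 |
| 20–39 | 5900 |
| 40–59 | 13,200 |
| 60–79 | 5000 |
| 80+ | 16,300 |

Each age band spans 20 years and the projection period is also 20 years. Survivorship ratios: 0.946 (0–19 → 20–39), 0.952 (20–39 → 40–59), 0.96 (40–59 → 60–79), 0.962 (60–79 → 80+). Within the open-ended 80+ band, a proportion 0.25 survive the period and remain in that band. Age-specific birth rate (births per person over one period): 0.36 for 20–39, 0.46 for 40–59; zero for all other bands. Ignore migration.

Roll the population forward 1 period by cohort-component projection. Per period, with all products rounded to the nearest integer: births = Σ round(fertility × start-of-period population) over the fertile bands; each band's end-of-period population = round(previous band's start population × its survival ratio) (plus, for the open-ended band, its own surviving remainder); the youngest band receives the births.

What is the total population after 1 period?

39816

Numbering the bands 1..5 from youngest to oldest:
Period 1:
Births: 5900 × 0.36 = 2124 ; 13200 × 0.46 = 6072 → total 8196
Band 2: 4700 × 0.946 = 4446
Band 3: 5900 × 0.952 = 5617
Band 4: 13200 × 0.96 = 12672
Band 5: 5000 × 0.962 + 16300 × 0.25 = 4810 + 4075 = 8885
Giving 8196 / 4446 / 5617 / 12672 / 8885.
Total after period 1: 8196 + 4446 + 5617 + 12672 + 8885 = 39816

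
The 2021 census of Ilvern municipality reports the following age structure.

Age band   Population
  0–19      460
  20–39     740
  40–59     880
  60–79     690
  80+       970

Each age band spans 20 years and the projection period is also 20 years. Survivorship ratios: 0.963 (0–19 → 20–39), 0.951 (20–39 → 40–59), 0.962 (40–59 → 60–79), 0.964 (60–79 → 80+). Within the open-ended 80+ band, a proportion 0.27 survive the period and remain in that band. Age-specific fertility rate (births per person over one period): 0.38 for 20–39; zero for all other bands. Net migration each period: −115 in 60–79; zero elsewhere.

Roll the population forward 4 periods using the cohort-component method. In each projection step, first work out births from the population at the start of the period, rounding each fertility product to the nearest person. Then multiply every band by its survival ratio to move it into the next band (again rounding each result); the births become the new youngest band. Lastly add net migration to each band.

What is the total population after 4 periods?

Let group 1 be 0–19 through group 5 = 80+.
Period 1:
Births: 740 × 0.38 = 281
Group 2: 460 × 0.963 = 443
Group 3: 740 × 0.951 = 704
Group 4: 880 × 0.962 = 847
Group 5: 690 × 0.964 + 970 × 0.27 = 665 + 262 = 927
Net migration: Group 4 − 115 → 732
Giving 281 / 443 / 704 / 732 / 927.
Period 2:
Births: 443 × 0.38 = 168
Group 2: 281 × 0.963 = 271
Group 3: 443 × 0.951 = 421
Group 4: 704 × 0.962 = 677
Group 5: 732 × 0.964 + 927 × 0.27 = 706 + 250 = 956
Net migration: Group 4 − 115 → 562
Giving 168 / 271 / 421 / 562 / 956.
Period 3:
Births: 271 × 0.38 = 103
Group 2: 168 × 0.963 = 162
Group 3: 271 × 0.951 = 258
Group 4: 421 × 0.962 = 405
Group 5: 562 × 0.964 + 956 × 0.27 = 542 + 258 = 800
Net migration: Group 4 − 115 → 290
Giving 103 / 162 / 258 / 290 / 800.
Period 4:
Births: 162 × 0.38 = 62
Group 2: 103 × 0.963 = 99
Group 3: 162 × 0.951 = 154
Group 4: 258 × 0.962 = 248
Group 5: 290 × 0.964 + 800 × 0.27 = 280 + 216 = 496
Net migration: Group 4 − 115 → 133
Giving 62 / 99 / 154 / 133 / 496.
Total after period 4: 62 + 99 + 154 + 133 + 496 = 944

944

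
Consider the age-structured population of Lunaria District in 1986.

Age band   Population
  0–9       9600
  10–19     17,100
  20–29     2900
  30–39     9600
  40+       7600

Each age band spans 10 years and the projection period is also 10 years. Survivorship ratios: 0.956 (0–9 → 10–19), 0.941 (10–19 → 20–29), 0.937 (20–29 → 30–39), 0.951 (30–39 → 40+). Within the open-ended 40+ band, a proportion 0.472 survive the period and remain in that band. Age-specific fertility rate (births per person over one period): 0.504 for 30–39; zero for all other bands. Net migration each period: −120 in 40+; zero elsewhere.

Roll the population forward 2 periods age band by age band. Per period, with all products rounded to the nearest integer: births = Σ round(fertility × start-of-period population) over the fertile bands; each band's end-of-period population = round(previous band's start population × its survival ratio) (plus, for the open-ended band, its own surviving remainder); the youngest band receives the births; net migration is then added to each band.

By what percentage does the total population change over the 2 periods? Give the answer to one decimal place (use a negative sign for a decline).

Numbering the bands 1..5 from youngest to oldest:
[period 1]
Births: 9600 * 0.504 = 4838
Band 2: 9600 * 0.956 = 9178
Band 3: 17100 * 0.941 = 16091
Band 4: 2900 * 0.937 = 2717
Band 5: 9600 * 0.951 + 7600 * 0.472 = 9130 + 3587 = 12717
Net migration: Band 5 − 120 → 12597
Population now: 0–9=4838, 10–19=9178, 20–29=16091, 30–39=2717, 40+=12597
[period 2]
Births: 2717 * 0.504 = 1369
Band 2: 4838 * 0.956 = 4625
Band 3: 9178 * 0.941 = 8636
Band 4: 16091 * 0.937 = 15077
Band 5: 2717 * 0.951 + 12597 * 0.472 = 2584 + 5946 = 8530
Net migration: Band 5 − 120 → 8410
Population now: 0–9=1369, 10–19=4625, 20–29=8636, 30–39=15077, 40+=8410
Total: 46800 → 38117; change = -8683; percentage change = -18.6%

-18.6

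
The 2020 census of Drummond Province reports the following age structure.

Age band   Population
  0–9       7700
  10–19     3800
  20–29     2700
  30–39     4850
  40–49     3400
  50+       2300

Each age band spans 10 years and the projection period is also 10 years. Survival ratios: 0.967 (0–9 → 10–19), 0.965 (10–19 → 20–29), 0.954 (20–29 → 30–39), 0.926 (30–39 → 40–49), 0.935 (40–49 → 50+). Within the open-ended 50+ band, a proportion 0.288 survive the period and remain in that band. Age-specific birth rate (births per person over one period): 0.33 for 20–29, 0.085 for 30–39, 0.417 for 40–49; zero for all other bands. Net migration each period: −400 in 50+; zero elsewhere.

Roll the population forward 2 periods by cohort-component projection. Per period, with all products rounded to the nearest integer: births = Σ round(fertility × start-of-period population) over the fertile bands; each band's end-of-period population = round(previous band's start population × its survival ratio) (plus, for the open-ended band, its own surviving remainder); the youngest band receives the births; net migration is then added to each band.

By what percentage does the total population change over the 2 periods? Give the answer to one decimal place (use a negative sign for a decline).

— Period 1 —
Births: 2700 × 0.33 = 891, 4850 × 0.085 = 412, 3400 × 0.417 = 1418 ⇒ total 2721
10–19: 7700 × 0.967 = 7446
20–29: 3800 × 0.965 = 3667
30–39: 2700 × 0.954 = 2576
40–49: 4850 × 0.926 = 4491
50+: 3400 × 0.935 + 2300 × 0.288 = 3179 + 662 = 3841
Net migration: 50+ − 400 → 3441
End of period: [2721, 7446, 3667, 2576, 4491, 3441]
— Period 2 —
Births: 3667 × 0.33 = 1210, 2576 × 0.085 = 219, 4491 × 0.417 = 1873 ⇒ total 3302
10–19: 2721 × 0.967 = 2631
20–29: 7446 × 0.965 = 7185
30–39: 3667 × 0.954 = 3498
40–49: 2576 × 0.926 = 2385
50+: 4491 × 0.935 + 3441 × 0.288 = 4199 + 991 = 5190
Net migration: 50+ − 400 → 4790
End of period: [3302, 2631, 7185, 3498, 2385, 4790]
Total: 24750 → 23791; change = -959; percentage change = -3.9%

-3.9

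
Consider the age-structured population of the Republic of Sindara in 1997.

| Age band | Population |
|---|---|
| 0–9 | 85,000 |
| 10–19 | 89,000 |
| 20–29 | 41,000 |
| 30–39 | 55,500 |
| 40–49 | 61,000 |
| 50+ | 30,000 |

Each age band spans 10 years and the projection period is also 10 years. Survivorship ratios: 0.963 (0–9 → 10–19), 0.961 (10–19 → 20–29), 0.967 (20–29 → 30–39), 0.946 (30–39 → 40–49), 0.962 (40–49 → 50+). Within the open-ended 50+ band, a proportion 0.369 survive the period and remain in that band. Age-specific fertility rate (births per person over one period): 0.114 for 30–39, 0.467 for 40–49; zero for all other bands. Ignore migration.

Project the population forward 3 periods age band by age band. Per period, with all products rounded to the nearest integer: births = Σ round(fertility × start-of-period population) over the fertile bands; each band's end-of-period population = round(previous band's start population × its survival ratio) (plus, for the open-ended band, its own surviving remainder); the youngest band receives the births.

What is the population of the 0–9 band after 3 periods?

Numbering the bands 1..6 from youngest to oldest:
Period 1.
Births: 55500 * 0.114 = 6327 ; 61000 * 0.467 = 28487 → total 34814
Band 2: 85000 * 0.963 = 81855
Band 3: 89000 * 0.961 = 85529
Band 4: 41000 * 0.967 = 39647
Band 5: 55500 * 0.946 = 52503
Band 6: 61000 * 0.962 + 30000 * 0.369 = 58682 + 11070 = 69752
Giving 34814 / 81855 / 85529 / 39647 / 52503 / 69752.
Period 2.
Births: 39647 * 0.114 = 4520 ; 52503 * 0.467 = 24519 → total 29039
Band 2: 34814 * 0.963 = 33526
Band 3: 81855 * 0.961 = 78663
Band 4: 85529 * 0.967 = 82707
Band 5: 39647 * 0.946 = 37506
Band 6: 52503 * 0.962 + 69752 * 0.369 = 50508 + 25738 = 76246
Giving 29039 / 33526 / 78663 / 82707 / 37506 / 76246.
Period 3.
Births: 82707 * 0.114 = 9429 ; 37506 * 0.467 = 17515 → total 26944
Band 2: 29039 * 0.963 = 27965
Band 3: 33526 * 0.961 = 32218
Band 4: 78663 * 0.967 = 76067
Band 5: 82707 * 0.946 = 78241
Band 6: 37506 * 0.962 + 76246 * 0.369 = 36081 + 28135 = 64216
Giving 26944 / 27965 / 32218 / 76067 / 78241 / 64216.

26944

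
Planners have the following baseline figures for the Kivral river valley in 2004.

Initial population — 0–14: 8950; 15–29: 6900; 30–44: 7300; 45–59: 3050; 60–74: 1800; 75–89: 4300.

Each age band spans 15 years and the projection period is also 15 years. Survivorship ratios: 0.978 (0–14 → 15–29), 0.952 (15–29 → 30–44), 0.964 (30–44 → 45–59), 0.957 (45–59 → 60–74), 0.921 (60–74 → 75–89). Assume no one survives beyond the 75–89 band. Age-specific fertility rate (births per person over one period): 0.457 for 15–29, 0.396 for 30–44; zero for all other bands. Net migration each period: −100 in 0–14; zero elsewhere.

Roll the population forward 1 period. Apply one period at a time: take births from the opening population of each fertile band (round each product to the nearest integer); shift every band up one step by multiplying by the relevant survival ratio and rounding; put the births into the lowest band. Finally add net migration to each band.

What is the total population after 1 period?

After projecting period 1:
Births: 6900 × 0.457 = 3153 ; 7300 × 0.396 = 2891 → 6044
15–29: 8950 × 0.978 = 8753
30–44: 6900 × 0.952 = 6569
45–59: 7300 × 0.964 = 7037
60–74: 3050 × 0.957 = 2919
75–89: 1800 × 0.921 = 1658
Net migration: 0–14 − 100 → 5944
Giving 5944 / 8753 / 6569 / 7037 / 2919 / 1658.
Total after period 1: 5944 + 8753 + 6569 + 7037 + 2919 + 1658 = 32880

32880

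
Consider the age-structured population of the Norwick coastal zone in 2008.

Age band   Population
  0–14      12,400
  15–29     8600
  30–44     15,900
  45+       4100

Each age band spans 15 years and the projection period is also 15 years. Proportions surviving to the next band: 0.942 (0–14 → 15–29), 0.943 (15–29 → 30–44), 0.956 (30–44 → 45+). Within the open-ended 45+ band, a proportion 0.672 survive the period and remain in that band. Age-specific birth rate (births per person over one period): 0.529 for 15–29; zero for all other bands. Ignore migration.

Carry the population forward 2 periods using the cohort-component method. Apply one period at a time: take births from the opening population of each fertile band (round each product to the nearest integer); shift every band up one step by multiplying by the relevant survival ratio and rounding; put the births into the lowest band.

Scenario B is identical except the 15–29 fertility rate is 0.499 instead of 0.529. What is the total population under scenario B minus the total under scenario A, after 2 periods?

-593

[period 1]
Births: 8600 × 0.529 = 4549
15–29: 12400 × 0.942 = 11681
30–44: 8600 × 0.943 = 8110
45+: 15900 × 0.956 + 4100 × 0.672 = 15200 + 2755 = 17955
→ [4549, 11681, 8110, 17955]
[period 2]
Births: 11681 × 0.529 = 6179
15–29: 4549 × 0.942 = 4285
30–44: 11681 × 0.943 = 11015
45+: 8110 × 0.956 + 17955 × 0.672 = 7753 + 12066 = 19819
→ [6179, 4285, 11015, 19819]
Scenario A total after 2 periods: 41298
Scenario B projection —
[period 1]
Births: 8600 × 0.499 = 4291
15–29: 12400 × 0.942 = 11681
30–44: 8600 × 0.943 = 8110
45+: 15900 × 0.956 + 4100 × 0.672 = 15200 + 2755 = 17955
→ [4291, 11681, 8110, 17955]
[period 2]
Births: 11681 × 0.499 = 5829
15–29: 4291 × 0.942 = 4042
30–44: 11681 × 0.943 = 11015
45+: 8110 × 0.956 + 17955 × 0.672 = 7753 + 12066 = 19819
→ [5829, 4042, 11015, 19819]
Scenario B total after 2 periods: 40705
Difference B − A = 40705 − 41298 = -593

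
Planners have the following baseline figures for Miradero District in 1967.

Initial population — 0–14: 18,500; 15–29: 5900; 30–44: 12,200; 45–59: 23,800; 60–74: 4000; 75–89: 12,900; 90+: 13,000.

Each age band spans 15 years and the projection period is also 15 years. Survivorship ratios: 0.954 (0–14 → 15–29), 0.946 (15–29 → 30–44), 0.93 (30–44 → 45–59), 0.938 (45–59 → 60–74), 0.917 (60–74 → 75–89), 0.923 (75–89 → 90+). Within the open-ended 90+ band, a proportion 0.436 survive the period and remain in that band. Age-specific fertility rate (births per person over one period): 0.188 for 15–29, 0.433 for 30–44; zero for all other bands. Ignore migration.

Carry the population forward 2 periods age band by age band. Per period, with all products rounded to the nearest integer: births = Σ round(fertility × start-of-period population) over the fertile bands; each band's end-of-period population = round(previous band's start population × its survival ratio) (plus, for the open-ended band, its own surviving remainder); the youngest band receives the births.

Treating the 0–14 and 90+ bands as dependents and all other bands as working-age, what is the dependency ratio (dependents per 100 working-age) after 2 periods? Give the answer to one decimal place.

28.4

(Bands numbered youngest = 1 to oldest = 7.)
— Period 1 —
Births: 5900 × 0.188 = 1109 ; 12200 × 0.433 = 5283 — total 6392
Band 2: 18500 × 0.954 = 17649
Band 3: 5900 × 0.946 = 5581
Band 4: 12200 × 0.93 = 11346
Band 5: 23800 × 0.938 = 22324
Band 6: 4000 × 0.917 = 3668
Band 7: 12900 × 0.923 + 13000 × 0.436 = 11907 + 5668 = 17575
→ [6392, 17649, 5581, 11346, 22324, 3668, 17575]
— Period 2 —
Births: 17649 × 0.188 = 3318 ; 5581 × 0.433 = 2417 — total 5735
Band 2: 6392 × 0.954 = 6098
Band 3: 17649 × 0.946 = 16696
Band 4: 5581 × 0.93 = 5190
Band 5: 11346 × 0.938 = 10643
Band 6: 22324 × 0.917 = 20471
Band 7: 3668 × 0.923 + 17575 × 0.436 = 3386 + 7663 = 11049
→ [5735, 6098, 16696, 5190, 10643, 20471, 11049]
Dependents (band 0–14 + band 90+) = 5735 + 11049 = 16784; working-age = 59098; ratio = 16784/59098 × 100 = 28.4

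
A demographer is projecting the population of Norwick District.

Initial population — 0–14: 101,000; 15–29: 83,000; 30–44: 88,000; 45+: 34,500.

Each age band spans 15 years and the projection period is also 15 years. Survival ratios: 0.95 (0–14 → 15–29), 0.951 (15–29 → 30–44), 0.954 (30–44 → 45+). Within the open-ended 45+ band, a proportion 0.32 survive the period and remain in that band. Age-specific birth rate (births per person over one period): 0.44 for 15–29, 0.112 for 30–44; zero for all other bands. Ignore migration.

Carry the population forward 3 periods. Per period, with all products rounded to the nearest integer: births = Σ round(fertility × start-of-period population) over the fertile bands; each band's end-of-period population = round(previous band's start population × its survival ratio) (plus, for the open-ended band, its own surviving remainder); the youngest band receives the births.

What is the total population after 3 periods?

After projecting period 1:
Births: 83000 × 0.44 = 36520  |  88000 × 0.112 = 9856 → total 46376
15–29: 101000 × 0.95 = 95950
30–44: 83000 × 0.951 = 78933
45+: 88000 × 0.954 + 34500 × 0.32 = 83952 + 11040 = 94992
End of period: [46376, 95950, 78933, 94992]
After projecting period 2:
Births: 95950 × 0.44 = 42218  |  78933 × 0.112 = 8840 → total 51058
15–29: 46376 × 0.95 = 44057
30–44: 95950 × 0.951 = 91248
45+: 78933 × 0.954 + 94992 × 0.32 = 75302 + 30397 = 105699
End of period: [51058, 44057, 91248, 105699]
After projecting period 3:
Births: 44057 × 0.44 = 19385  |  91248 × 0.112 = 10220 → total 29605
15–29: 51058 × 0.95 = 48505
30–44: 44057 × 0.951 = 41898
45+: 91248 × 0.954 + 105699 × 0.32 = 87051 + 33824 = 120875
End of period: [29605, 48505, 41898, 120875]
Total after period 3: 29605 + 48505 + 41898 + 120875 = 240883

240883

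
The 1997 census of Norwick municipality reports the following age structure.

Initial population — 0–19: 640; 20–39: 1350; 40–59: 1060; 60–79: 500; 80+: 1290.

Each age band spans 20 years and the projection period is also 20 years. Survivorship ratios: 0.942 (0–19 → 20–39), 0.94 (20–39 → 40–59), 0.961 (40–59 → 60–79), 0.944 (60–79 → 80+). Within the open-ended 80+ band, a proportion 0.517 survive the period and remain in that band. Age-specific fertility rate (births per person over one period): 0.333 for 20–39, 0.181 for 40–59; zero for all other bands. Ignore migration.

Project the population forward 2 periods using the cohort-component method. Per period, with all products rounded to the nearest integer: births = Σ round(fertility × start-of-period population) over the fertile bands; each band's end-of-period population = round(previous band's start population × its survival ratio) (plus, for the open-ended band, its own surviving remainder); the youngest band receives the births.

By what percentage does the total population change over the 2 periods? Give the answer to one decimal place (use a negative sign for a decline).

Let band 1 be 0–19 through band 5 = 80+.
Period 1.
Births: 1350 × 0.333 = 450 ; 1060 × 0.181 = 192 ⇒ total 642
Band 2: 640 × 0.942 = 603
Band 3: 1350 × 0.94 = 1269
Band 4: 1060 × 0.961 = 1019
Band 5: 500 × 0.944 + 1290 × 0.517 = 472 + 667 = 1139
Population now: 0–19=642, 20–39=603, 40–59=1269, 60–79=1019, 80+=1139
Period 2.
Births: 603 × 0.333 = 201 ; 1269 × 0.181 = 230 ⇒ total 431
Band 2: 642 × 0.942 = 605
Band 3: 603 × 0.94 = 567
Band 4: 1269 × 0.961 = 1220
Band 5: 1019 × 0.944 + 1139 × 0.517 = 962 + 589 = 1551
Population now: 0–19=431, 20–39=605, 40–59=567, 60–79=1220, 80+=1551
Total: 4840 → 4374; change = -466; percentage change = -9.6%

-9.6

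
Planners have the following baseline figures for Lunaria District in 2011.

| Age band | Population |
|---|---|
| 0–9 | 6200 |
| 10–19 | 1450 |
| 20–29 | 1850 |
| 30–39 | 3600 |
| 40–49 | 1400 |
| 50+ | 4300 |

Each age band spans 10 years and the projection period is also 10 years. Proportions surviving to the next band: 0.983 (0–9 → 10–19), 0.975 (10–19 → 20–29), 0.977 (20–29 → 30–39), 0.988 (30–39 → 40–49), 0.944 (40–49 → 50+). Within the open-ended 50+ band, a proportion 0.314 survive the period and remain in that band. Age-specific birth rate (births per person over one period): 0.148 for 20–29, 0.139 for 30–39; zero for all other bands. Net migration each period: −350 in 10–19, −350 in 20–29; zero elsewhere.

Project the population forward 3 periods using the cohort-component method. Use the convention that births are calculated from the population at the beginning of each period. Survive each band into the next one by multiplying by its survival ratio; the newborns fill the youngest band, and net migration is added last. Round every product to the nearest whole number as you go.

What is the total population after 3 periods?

10185

(Groups numbered youngest = 1 to oldest = 6.)
[period 1]
Births: 1850 × 0.148 = 274  |  3600 × 0.139 = 500 → 774
Group 2: 6200 × 0.983 = 6095
Group 3: 1450 × 0.975 = 1414
Group 4: 1850 × 0.977 = 1807
Group 5: 3600 × 0.988 = 3557
Group 6: 1400 × 0.944 + 4300 × 0.314 = 1322 + 1350 = 2672
Net migration: Group 2 − 350 → 5745; Group 3 − 350 → 1064
→ [774, 5745, 1064, 1807, 3557, 2672]
[period 2]
Births: 1064 × 0.148 = 157  |  1807 × 0.139 = 251 → 408
Group 2: 774 × 0.983 = 761
Group 3: 5745 × 0.975 = 5601
Group 4: 1064 × 0.977 = 1040
Group 5: 1807 × 0.988 = 1785
Group 6: 3557 × 0.944 + 2672 × 0.314 = 3358 + 839 = 4197
Net migration: Group 2 − 350 → 411; Group 3 − 350 → 5251
→ [408, 411, 5251, 1040, 1785, 4197]
[period 3]
Births: 5251 × 0.148 = 777  |  1040 × 0.139 = 145 → 922
Group 2: 408 × 0.983 = 401
Group 3: 411 × 0.975 = 401
Group 4: 5251 × 0.977 = 5130
Group 5: 1040 × 0.988 = 1028
Group 6: 1785 × 0.944 + 4197 × 0.314 = 1685 + 1318 = 3003
Net migration: Group 2 − 350 → 51; Group 3 − 350 → 51
→ [922, 51, 51, 5130, 1028, 3003]
Total after period 3: 922 + 51 + 51 + 5130 + 1028 + 3003 = 10185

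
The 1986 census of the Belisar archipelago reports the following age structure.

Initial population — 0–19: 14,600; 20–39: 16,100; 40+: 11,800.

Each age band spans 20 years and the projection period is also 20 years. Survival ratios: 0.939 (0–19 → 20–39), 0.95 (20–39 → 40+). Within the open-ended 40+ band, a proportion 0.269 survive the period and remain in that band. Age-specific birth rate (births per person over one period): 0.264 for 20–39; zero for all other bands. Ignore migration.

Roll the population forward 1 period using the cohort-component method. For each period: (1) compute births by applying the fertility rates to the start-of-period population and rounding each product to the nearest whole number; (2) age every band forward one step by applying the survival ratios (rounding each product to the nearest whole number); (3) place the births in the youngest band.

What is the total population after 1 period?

36428

— Period 1 —
Births: 16100 * 0.264 = 4250
20–39: 14600 * 0.939 = 13709
40+: 16100 * 0.95 + 11800 * 0.269 = 15295 + 3174 = 18469
Population now: 0–19=4250, 20–39=13709, 40+=18469
Total after period 1: 4250 + 13709 + 18469 = 36428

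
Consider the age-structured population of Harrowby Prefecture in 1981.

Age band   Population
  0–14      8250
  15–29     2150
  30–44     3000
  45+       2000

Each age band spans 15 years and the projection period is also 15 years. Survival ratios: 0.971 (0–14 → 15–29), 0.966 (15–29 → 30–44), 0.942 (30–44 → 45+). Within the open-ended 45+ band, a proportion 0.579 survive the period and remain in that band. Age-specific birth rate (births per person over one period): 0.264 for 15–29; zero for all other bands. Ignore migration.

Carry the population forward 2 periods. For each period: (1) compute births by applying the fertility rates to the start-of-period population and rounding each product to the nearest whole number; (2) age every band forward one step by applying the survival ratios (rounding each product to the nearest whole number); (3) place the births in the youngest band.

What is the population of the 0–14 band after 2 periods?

2115

[period 1]
Births: 2150 × 0.264 = 568
15–29: 8250 × 0.971 = 8011
30–44: 2150 × 0.966 = 2077
45+: 3000 × 0.942 + 2000 × 0.579 = 2826 + 1158 = 3984
Population now: 0–14=568, 15–29=8011, 30–44=2077, 45+=3984
[period 2]
Births: 8011 × 0.264 = 2115
15–29: 568 × 0.971 = 552
30–44: 8011 × 0.966 = 7739
45+: 2077 × 0.942 + 3984 × 0.579 = 1957 + 2307 = 4264
Population now: 0–14=2115, 15–29=552, 30–44=7739, 45+=4264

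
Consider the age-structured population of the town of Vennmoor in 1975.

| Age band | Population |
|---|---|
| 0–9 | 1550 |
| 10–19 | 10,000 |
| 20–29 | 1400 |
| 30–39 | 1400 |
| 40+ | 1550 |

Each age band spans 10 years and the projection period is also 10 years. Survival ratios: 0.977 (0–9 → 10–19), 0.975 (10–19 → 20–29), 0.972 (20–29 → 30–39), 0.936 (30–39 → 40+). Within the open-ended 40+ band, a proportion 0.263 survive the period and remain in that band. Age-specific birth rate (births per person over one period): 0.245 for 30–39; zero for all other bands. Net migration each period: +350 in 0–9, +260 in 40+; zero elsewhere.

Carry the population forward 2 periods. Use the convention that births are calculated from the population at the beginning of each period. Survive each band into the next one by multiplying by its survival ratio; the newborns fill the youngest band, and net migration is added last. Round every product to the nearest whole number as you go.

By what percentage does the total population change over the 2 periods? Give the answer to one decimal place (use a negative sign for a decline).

[period 1]
Births: 1400 × 0.245 = 343
10–19: 1550 × 0.977 = 1514
20–29: 10000 × 0.975 = 9750
30–39: 1400 × 0.972 = 1361
40+: 1400 × 0.936 + 1550 × 0.263 = 1310 + 408 = 1718
Net migration: 0–9 + 350 → 693; 40+ + 260 → 1978
End of period: [693, 1514, 9750, 1361, 1978]
[period 2]
Births: 1361 × 0.245 = 333
10–19: 693 × 0.977 = 677
20–29: 1514 × 0.975 = 1476
30–39: 9750 × 0.972 = 9477
40+: 1361 × 0.936 + 1978 × 0.263 = 1274 + 520 = 1794
Net migration: 0–9 + 350 → 683; 40+ + 260 → 2054
End of period: [683, 677, 1476, 9477, 2054]
Total: 15900 → 14367; change = -1533; percentage change = -9.6%

-9.6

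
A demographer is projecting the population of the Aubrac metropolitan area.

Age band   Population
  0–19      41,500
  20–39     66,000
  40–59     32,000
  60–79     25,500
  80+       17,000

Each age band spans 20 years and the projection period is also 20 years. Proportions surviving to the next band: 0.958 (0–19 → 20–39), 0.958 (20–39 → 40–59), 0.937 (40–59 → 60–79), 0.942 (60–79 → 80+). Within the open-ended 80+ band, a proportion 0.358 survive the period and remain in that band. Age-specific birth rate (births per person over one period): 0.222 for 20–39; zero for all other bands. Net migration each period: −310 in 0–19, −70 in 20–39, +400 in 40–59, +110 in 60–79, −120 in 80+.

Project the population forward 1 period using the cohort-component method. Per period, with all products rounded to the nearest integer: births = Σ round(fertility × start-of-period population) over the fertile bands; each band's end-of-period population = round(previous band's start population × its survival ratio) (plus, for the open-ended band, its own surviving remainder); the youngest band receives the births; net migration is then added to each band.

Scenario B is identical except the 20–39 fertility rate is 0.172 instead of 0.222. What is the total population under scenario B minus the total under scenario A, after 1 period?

-3300

[period 1]
Births: 66000 × 0.222 = 14652
20–39: 41500 × 0.958 = 39757
40–59: 66000 × 0.958 = 63228
60–79: 32000 × 0.937 = 29984
80+: 25500 × 0.942 + 17000 × 0.358 = 24021 + 6086 = 30107
Net migration: 0–19 − 310 → 14342; 20–39 − 70 → 39687; 40–59 + 400 → 63628; 60–79 + 110 → 30094; 80+ − 120 → 29987
End of period: [14342, 39687, 63628, 30094, 29987]
Scenario A total after 1 period: 177738
Scenario B projection —
[period 1]
Births: 66000 × 0.172 = 11352
20–39: 41500 × 0.958 = 39757
40–59: 66000 × 0.958 = 63228
60–79: 32000 × 0.937 = 29984
80+: 25500 × 0.942 + 17000 × 0.358 = 24021 + 6086 = 30107
Net migration: 0–19 − 310 → 11042; 20–39 − 70 → 39687; 40–59 + 400 → 63628; 60–79 + 110 → 30094; 80+ − 120 → 29987
End of period: [11042, 39687, 63628, 30094, 29987]
Scenario B total after 1 period: 174438
Difference B − A = 174438 − 177738 = -3300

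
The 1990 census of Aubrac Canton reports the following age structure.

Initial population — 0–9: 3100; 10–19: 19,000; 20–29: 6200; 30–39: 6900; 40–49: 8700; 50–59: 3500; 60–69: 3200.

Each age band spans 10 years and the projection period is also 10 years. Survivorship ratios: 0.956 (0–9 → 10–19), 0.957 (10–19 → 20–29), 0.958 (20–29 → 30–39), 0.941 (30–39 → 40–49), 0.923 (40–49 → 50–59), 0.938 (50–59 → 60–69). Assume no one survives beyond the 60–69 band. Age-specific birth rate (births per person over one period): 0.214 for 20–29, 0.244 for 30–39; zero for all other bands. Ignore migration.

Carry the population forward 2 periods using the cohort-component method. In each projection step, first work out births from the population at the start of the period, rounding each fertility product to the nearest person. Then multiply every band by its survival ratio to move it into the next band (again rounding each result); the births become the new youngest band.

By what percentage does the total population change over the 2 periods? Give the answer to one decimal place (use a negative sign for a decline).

(Groups numbered youngest = 1 to oldest = 7.)
— Period 1 —
Births: 6200 × 0.214 = 1327, 6900 × 0.244 = 1684 → 3011
Group 2: 3100 × 0.956 = 2964
Group 3: 19000 × 0.957 = 18183
Group 4: 6200 × 0.958 = 5940
Group 5: 6900 × 0.941 = 6493
Group 6: 8700 × 0.923 = 8030
Group 7: 3500 × 0.938 = 3283
Population now: 0–9=3011, 10–19=2964, 20–29=18183, 30–39=5940, 40–49=6493, 50–59=8030, 60–69=3283
— Period 2 —
Births: 18183 × 0.214 = 3891, 5940 × 0.244 = 1449 → 5340
Group 2: 3011 × 0.956 = 2879
Group 3: 2964 × 0.957 = 2837
Group 4: 18183 × 0.958 = 17419
Group 5: 5940 × 0.941 = 5590
Group 6: 6493 × 0.923 = 5993
Group 7: 8030 × 0.938 = 7532
Population now: 0–9=5340, 10–19=2879, 20–29=2837, 30–39=17419, 40–49=5590, 50–59=5993, 60–69=7532
Total: 50600 → 47590; change = -3010; percentage change = -5.9%

-5.9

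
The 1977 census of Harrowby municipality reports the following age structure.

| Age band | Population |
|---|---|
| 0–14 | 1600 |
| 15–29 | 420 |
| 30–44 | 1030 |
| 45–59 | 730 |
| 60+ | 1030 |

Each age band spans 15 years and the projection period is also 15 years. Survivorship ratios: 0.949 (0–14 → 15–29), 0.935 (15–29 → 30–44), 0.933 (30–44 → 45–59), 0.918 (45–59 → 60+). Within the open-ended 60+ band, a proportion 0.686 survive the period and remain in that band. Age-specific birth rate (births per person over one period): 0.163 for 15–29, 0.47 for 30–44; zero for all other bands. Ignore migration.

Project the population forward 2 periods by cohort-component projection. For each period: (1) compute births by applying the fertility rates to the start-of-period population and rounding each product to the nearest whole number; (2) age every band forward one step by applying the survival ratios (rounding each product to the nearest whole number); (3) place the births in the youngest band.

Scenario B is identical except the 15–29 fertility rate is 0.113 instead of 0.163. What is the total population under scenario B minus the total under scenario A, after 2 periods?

After projecting period 1:
Births: 420 × 0.163 = 68 ; 1030 × 0.47 = 484 → 552
15–29: 1600 × 0.949 = 1518
30–44: 420 × 0.935 = 393
45–59: 1030 × 0.933 = 961
60+: 730 × 0.918 + 1030 × 0.686 = 670 + 707 = 1377
Giving 552 / 1518 / 393 / 961 / 1377.
After projecting period 2:
Births: 1518 × 0.163 = 247 ; 393 × 0.47 = 185 → 432
15–29: 552 × 0.949 = 524
30–44: 1518 × 0.935 = 1419
45–59: 393 × 0.933 = 367
60+: 961 × 0.918 + 1377 × 0.686 = 882 + 945 = 1827
Giving 432 / 524 / 1419 / 367 / 1827.
Scenario A total after 2 periods: 4569
Scenario B projection —
After projecting period 1:
Births: 420 × 0.113 = 47 ; 1030 × 0.47 = 484 → 531
15–29: 1600 × 0.949 = 1518
30–44: 420 × 0.935 = 393
45–59: 1030 × 0.933 = 961
60+: 730 × 0.918 + 1030 × 0.686 = 670 + 707 = 1377
Giving 531 / 1518 / 393 / 961 / 1377.
After projecting period 2:
Births: 1518 × 0.113 = 172 ; 393 × 0.47 = 185 → 357
15–29: 531 × 0.949 = 504
30–44: 1518 × 0.935 = 1419
45–59: 393 × 0.933 = 367
60+: 961 × 0.918 + 1377 × 0.686 = 882 + 945 = 1827
Giving 357 / 504 / 1419 / 367 / 1827.
Scenario B total after 2 periods: 4474
Difference B − A = 4474 − 4569 = -95

-95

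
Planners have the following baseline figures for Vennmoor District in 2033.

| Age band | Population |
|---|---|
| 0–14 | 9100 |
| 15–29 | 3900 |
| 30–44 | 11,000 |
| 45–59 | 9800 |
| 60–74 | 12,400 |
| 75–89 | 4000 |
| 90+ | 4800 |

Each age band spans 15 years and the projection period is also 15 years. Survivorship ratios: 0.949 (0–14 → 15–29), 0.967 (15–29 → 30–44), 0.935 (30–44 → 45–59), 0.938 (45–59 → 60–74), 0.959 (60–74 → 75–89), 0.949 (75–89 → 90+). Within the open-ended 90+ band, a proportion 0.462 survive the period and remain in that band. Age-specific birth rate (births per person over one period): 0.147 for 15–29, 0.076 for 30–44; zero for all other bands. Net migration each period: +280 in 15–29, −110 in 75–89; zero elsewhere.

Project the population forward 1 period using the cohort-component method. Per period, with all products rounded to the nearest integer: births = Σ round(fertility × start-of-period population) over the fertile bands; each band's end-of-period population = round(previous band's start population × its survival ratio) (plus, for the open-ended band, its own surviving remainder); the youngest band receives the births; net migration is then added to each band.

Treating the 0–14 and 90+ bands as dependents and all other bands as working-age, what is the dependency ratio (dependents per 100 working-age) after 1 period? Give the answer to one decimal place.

16.9

Call the bands 1 to 7, youngest first.
Period 1.
Births: 3900 * 0.147 = 573 ; 11000 * 0.076 = 836 — total 1409
Band 2: 9100 * 0.949 = 8636
Band 3: 3900 * 0.967 = 3771
Band 4: 11000 * 0.935 = 10285
Band 5: 9800 * 0.938 = 9192
Band 6: 12400 * 0.959 = 11892
Band 7: 4000 * 0.949 + 4800 * 0.462 = 3796 + 2218 = 6014
Net migration: Band 2 + 280 → 8916; Band 6 − 110 → 11782
Population now: 0–14=1409, 15–29=8916, 30–44=3771, 45–59=10285, 60–74=9192, 75–89=11782, 90+=6014
Dependents (band 0–14 + band 90+) = 1409 + 6014 = 7423; working-age = 43946; ratio = 7423/43946 × 100 = 16.9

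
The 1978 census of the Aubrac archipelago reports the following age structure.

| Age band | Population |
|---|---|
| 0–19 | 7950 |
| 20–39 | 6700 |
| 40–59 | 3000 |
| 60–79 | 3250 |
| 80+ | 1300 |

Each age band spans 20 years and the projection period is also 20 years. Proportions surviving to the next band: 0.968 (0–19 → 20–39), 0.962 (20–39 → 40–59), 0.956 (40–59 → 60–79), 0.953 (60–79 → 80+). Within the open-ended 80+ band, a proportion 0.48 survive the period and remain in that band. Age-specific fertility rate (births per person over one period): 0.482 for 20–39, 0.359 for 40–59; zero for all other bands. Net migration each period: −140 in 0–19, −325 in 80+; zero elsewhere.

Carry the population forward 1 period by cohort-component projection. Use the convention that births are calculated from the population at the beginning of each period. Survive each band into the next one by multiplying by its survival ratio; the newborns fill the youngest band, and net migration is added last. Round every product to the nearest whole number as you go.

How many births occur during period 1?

— Period 1 —
Births: 6700 * 0.482 = 3229 ; 3000 * 0.359 = 1077 → total 4306
20–39: 7950 * 0.968 = 7696
40–59: 6700 * 0.962 = 6445
60–79: 3000 * 0.956 = 2868
80+: 3250 * 0.953 + 1300 * 0.48 = 3097 + 624 = 3721
Net migration: 0–19 − 140 → 4166; 80+ − 325 → 3396
Population now: 0–19=4166, 20–39=7696, 40–59=6445, 60–79=2868, 80+=3396

4306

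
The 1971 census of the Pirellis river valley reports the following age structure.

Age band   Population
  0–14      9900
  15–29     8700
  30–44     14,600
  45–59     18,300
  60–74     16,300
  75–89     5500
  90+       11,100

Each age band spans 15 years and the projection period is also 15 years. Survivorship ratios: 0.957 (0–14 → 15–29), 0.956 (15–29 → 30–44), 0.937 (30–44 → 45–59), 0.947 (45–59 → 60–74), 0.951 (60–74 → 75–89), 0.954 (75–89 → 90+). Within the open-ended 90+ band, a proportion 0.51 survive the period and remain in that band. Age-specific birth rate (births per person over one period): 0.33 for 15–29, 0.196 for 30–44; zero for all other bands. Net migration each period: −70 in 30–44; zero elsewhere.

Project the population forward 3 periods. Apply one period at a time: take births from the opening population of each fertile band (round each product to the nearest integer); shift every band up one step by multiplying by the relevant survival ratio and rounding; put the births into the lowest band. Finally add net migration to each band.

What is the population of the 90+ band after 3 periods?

Call the groups 1 to 7, youngest first.
After projecting period 1:
Births: 8700 × 0.33 = 2871 ; 14600 × 0.196 = 2862 ⇒ total 5733
Group 2: 9900 × 0.957 = 9474
Group 3: 8700 × 0.956 = 8317
Group 4: 14600 × 0.937 = 13680
Group 5: 18300 × 0.947 = 17330
Group 6: 16300 × 0.951 = 15501
Group 7: 5500 × 0.954 + 11100 × 0.51 = 5247 + 5661 = 10908
Net migration: Group 3 − 70 → 8247
Population now: 0–14=5733, 15–29=9474, 30–44=8247, 45–59=13680, 60–74=17330, 75–89=15501, 90+=10908
After projecting period 2:
Births: 9474 × 0.33 = 3126 ; 8247 × 0.196 = 1616 ⇒ total 4742
Group 2: 5733 × 0.957 = 5486
Group 3: 9474 × 0.956 = 9057
Group 4: 8247 × 0.937 = 7727
Group 5: 13680 × 0.947 = 12955
Group 6: 17330 × 0.951 = 16481
Group 7: 15501 × 0.954 + 10908 × 0.51 = 14788 + 5563 = 20351
Net migration: Group 3 − 70 → 8987
Population now: 0–14=4742, 15–29=5486, 30–44=8987, 45–59=7727, 60–74=12955, 75–89=16481, 90+=20351
After projecting period 3:
Births: 5486 × 0.33 = 1810 ; 8987 × 0.196 = 1761 ⇒ total 3571
Group 2: 4742 × 0.957 = 4538
Group 3: 5486 × 0.956 = 5245
Group 4: 8987 × 0.937 = 8421
Group 5: 7727 × 0.947 = 7317
Group 6: 12955 × 0.951 = 12320
Group 7: 16481 × 0.954 + 20351 × 0.51 = 15723 + 10379 = 26102
Net migration: Group 3 − 70 → 5175
Population now: 0–14=3571, 15–29=4538, 30–44=5175, 45–59=8421, 60–74=7317, 75–89=12320, 90+=26102

26102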